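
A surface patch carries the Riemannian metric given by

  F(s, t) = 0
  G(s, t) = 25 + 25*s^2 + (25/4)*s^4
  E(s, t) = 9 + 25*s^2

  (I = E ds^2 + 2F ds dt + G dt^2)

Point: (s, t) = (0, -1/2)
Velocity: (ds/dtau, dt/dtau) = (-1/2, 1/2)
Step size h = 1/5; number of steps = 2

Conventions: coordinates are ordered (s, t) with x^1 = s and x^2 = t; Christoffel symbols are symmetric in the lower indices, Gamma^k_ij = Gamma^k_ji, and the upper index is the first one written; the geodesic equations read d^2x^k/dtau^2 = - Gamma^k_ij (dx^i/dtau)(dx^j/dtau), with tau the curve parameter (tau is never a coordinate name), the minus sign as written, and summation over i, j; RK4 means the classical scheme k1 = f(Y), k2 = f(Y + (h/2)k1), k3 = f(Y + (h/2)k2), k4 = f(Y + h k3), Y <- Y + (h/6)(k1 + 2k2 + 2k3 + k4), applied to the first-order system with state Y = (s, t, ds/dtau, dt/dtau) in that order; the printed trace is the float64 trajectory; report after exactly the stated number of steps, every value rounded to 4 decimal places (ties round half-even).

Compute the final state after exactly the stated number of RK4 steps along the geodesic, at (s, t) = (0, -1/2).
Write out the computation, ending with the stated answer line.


f(Y) = (ds/dtau, dt/dtau, -Gamma^s_ij Y'^i Y'^j, -Gamma^t_ij Y'^i Y'^j) with the Gammas evaluated at the stage position; h = 0.200000; intermediate values shown to 6 dp
step 0: s = 0.0000, t = -0.5000, ds/dtau = -0.5000, dt/dtau = 0.5000
step 1:
  k1: at (s, t) = (0.000000, -0.500000), (ds/dtau, dt/dtau) = (-0.500000, 0.500000); Gamma_sss = 0.000000, Gamma_sst = 0.000000, Gamma_stt = 0.000000, Gamma_tss = 0.000000, Gamma_tst = 0.000000, Gamma_ttt = 0.000000; k1 = (-0.500000, 0.500000, 0.000000, 0.000000)
  k2: at (s, t) = (-0.050000, -0.450000), (ds/dtau, dt/dtau) = (-0.500000, 0.500000); Gamma_sss = -0.137931, Gamma_sst = 0.000000, Gamma_stt = 0.138103, Gamma_tss = 0.000000, Gamma_tst = -0.049938, Gamma_ttt = 0.000000; k2 = (-0.500000, 0.500000, -0.000043, -0.024969)
  k3: at (s, t) = (-0.050000, -0.450000), (ds/dtau, dt/dtau) = (-0.500004, 0.497503); Gamma_sss = -0.137931, Gamma_sst = 0.000000, Gamma_stt = 0.138103, Gamma_tss = 0.000000, Gamma_tst = -0.049938, Gamma_ttt = 0.000000; k3 = (-0.500004, 0.497503, 0.000301, -0.024844)
  k4: at (s, t) = (-0.100001, -0.400499), (ds/dtau, dt/dtau) = (-0.499940, 0.495031); Gamma_sss = -0.270272, Gamma_sst = 0.000000, Gamma_stt = 0.271624, Gamma_tss = 0.000000, Gamma_tst = -0.099503, Gamma_ttt = 0.000000; k4 = (-0.499940, 0.495031, 0.000989, -0.049251)
  Y <- Y + (h/6)(k1 + 2k2 + 2k3 + k4): s = -0.1000, t = -0.4003, ds/dtau = -0.4999, dt/dtau = 0.4950
step 2:
  k1: at (s, t) = (-0.099998, -0.400332), (ds/dtau, dt/dtau) = (-0.499950, 0.495037); Gamma_sss = -0.270266, Gamma_sst = 0.000000, Gamma_stt = 0.271617, Gamma_tss = 0.000000, Gamma_tst = -0.099501, Gamma_ttt = 0.000000; k1 = (-0.499950, 0.495037, 0.000990, -0.049252)
  k2: at (s, t) = (-0.149993, -0.350828), (ds/dtau, dt/dtau) = (-0.499851, 0.490112); Gamma_sss = -0.392141, Gamma_sst = 0.000000, Gamma_stt = 0.396553, Gamma_tss = 0.000000, Gamma_tst = -0.148325, Gamma_ttt = 0.000000; k2 = (-0.499851, 0.490112, 0.002721, -0.072674)
  k3: at (s, t) = (-0.149983, -0.351321), (ds/dtau, dt/dtau) = (-0.499678, 0.487770); Gamma_sss = -0.392118, Gamma_sst = 0.000000, Gamma_stt = 0.396529, Gamma_tss = 0.000000, Gamma_tst = -0.148315, Gamma_ttt = 0.000000; k3 = (-0.499678, 0.487770, 0.003561, -0.072297)
  k4: at (s, t) = (-0.199934, -0.302778), (ds/dtau, dt/dtau) = (-0.499238, 0.480578); Gamma_sss = -0.499868, Gamma_sst = 0.000000, Gamma_stt = 0.509858, Gamma_tss = 0.000000, Gamma_tst = -0.196016, Gamma_ttt = 0.000000; k4 = (-0.499238, 0.480578, 0.006832, -0.094057)
  Y <- Y + (h/6)(k1 + 2k2 + 2k3 + k4): s = -0.1999, t = -0.3026, ds/dtau = -0.4993, dt/dtau = 0.4806

Answer: s = -0.1999, t = -0.3026, ds/dtau = -0.4993, dt/dtau = 0.4806


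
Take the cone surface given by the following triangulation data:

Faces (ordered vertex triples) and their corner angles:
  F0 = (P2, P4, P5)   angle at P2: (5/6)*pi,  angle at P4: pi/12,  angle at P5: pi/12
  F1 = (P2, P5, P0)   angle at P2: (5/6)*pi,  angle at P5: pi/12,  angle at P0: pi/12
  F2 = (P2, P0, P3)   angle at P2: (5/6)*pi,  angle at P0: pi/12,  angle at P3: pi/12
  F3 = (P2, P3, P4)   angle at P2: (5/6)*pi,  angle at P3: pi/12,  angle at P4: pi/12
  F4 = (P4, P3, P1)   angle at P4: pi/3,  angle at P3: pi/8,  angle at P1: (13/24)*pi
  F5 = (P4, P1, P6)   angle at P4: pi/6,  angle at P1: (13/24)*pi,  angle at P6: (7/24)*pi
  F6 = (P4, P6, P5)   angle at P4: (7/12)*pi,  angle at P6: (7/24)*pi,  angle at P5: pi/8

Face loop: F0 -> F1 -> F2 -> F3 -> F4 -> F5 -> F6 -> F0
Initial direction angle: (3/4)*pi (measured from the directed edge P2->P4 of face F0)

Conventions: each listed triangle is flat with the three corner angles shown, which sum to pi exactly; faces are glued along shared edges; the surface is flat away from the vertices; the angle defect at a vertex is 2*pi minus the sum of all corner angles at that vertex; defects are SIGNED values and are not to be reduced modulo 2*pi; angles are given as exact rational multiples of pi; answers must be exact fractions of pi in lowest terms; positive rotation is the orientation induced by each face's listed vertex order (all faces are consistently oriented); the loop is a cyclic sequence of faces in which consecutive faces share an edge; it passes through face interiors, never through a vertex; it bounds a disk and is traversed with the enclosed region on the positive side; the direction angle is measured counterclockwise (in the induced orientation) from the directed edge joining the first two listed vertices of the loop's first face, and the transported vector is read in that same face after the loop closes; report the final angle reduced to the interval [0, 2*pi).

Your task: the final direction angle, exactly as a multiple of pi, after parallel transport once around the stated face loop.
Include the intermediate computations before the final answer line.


enclosed vertex P2: corner angles sum to (10/3)*pi, defect = 2*pi - (10/3)*pi = (-4/3)*pi
enclosed vertex P4: corner angles sum to (5/4)*pi, defect = 2*pi - (5/4)*pi = (3/4)*pi
holonomy = initial angle + sum of enclosed defects (mod 2*pi), positive in the induced orientation
final angle = (3/4)*pi - (7/12)*pi = pi/6 (mod 2*pi)

Answer: final direction angle = pi/6


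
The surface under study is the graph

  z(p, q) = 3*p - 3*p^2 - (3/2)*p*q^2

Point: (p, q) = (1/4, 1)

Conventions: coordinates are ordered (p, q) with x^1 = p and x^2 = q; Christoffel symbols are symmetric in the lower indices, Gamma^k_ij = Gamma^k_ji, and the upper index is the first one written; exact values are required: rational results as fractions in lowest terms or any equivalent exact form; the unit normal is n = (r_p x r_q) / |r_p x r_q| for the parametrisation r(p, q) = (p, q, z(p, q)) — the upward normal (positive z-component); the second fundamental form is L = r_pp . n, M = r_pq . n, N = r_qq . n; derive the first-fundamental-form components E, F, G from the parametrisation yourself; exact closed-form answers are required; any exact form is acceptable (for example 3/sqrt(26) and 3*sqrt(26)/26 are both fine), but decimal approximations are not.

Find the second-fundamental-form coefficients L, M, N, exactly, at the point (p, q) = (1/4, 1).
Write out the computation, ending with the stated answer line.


z_p = 0, z_q = -3/4, z_pp = -6, z_pq = -3, z_qq = -3/4
E = 1, F = 0, G = 25/16; answer radicand W^2 = 25/16
unnormalised second-form numerators: l = -6, m = -3, n = -3/4; L = l/sqrt(25/16), and similarly M = m/sqrt(W^2), N = n/sqrt(W^2)

Answer: L = -24/5, M = -12/5, N = -3/5


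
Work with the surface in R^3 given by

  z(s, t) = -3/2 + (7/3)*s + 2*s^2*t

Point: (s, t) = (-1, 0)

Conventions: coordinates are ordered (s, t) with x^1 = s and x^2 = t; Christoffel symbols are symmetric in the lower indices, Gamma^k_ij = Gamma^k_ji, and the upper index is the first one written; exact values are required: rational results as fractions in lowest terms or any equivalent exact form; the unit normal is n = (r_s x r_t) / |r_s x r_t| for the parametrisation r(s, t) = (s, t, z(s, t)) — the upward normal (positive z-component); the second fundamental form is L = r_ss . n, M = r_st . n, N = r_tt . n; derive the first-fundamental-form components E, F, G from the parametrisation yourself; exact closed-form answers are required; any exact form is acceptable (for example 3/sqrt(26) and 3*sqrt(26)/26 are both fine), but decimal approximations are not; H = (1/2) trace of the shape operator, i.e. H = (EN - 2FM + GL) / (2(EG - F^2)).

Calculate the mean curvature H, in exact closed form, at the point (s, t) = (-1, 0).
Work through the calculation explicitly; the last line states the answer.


z_s = 7/3, z_t = 2, z_ss = 0, z_st = -4, z_tt = 0
E = 58/9, F = 14/3, G = 5; answer radicand W^2 = 94/9
unnormalised second-form numerators: l = 0, m = -4, n = 0; L = l/sqrt(94/9), and similarly M = m/sqrt(W^2), N = n/sqrt(W^2)
H = (E*n - 2*F*m + G*l) / (2*(EG - F^2)*sqrt(W^2)); E*n - 2*F*m + G*l = 112/3, EG - F^2 = 94/9, so H = (84/47)/sqrt(94/9)

Answer: H = 126*sqrt(94)/2209


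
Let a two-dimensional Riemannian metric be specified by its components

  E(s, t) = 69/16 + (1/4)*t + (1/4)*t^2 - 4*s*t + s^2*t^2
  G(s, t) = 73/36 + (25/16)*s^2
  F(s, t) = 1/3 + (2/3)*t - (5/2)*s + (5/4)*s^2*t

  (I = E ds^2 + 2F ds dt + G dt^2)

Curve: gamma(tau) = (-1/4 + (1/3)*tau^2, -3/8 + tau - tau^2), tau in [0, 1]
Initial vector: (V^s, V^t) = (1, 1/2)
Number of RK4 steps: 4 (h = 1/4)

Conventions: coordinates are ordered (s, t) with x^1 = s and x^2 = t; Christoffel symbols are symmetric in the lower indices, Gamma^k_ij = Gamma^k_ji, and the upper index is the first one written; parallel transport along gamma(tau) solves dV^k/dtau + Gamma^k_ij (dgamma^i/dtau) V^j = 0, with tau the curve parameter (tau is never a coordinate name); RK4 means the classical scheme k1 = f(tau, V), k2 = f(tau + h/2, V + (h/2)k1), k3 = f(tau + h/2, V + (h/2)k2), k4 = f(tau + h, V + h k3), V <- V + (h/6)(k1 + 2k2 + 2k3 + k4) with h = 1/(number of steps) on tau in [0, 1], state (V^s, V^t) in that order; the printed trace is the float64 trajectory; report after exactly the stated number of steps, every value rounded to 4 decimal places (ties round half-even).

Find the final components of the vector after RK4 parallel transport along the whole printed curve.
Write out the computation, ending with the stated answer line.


gamma'(tau) = ((2/3)*tau, 1 - 2*tau); f(tau, V)^k = -Gamma^k_ij(gamma(tau)) gamma'^i(tau) V^j; h = 1/4; intermediate values shown to 6 dp
curve data and Christoffel symbols at the stage parameters:
  tau = 0.000000: gamma = (-0.250000, -0.375000), gamma' = (0.000000, 1.000000); Gamma_sss = 0.436124, Gamma_sst = 0.172338, Gamma_stt = 0.309314, Gamma_tss = -1.444214, Gamma_tst = -0.238845, Gamma_ttt = -0.098820
  tau = 0.125000: gamma = (-0.244792, -0.265625), gamma' = (0.083333, 0.750000); Gamma_sss = 0.407671, Gamma_sst = 0.178206, Gamma_stt = 0.300238, Gamma_tss = -1.496542, Gamma_tst = -0.243161, Gamma_ttt = -0.105910
  tau = 0.250000: gamma = (-0.229167, -0.187500), gamma' = (0.166667, 0.500000); Gamma_sss = 0.374165, Gamma_sst = 0.171833, Gamma_stt = 0.285132, Gamma_tss = -1.519976, Gamma_tst = -0.232341, Gamma_ttt = -0.103918
  tau = 0.375000: gamma = (-0.203125, -0.140625), gamma' = (0.250000, 0.250000); Gamma_sss = 0.335244, Gamma_sst = 0.154227, Gamma_stt = 0.265068, Gamma_tss = -1.513688, Gamma_tst = -0.206253, Gamma_ttt = -0.093769
  tau = 0.500000: gamma = (-0.166667, -0.125000), gamma' = (0.333333, 0.000000); Gamma_sss = 0.292112, Gamma_sst = 0.127025, Gamma_stt = 0.241026, Gamma_tss = -1.479833, Gamma_tst = -0.166354, Gamma_ttt = -0.077076
  tau = 0.625000: gamma = (-0.119792, -0.140625), gamma' = (0.416667, -0.250000); Gamma_sss = 0.247326, Gamma_sst = 0.092371, Gamma_stt = 0.213945, Gamma_tss = -1.423274, Gamma_tst = -0.115469, Gamma_ttt = -0.055990
  tau = 0.750000: gamma = (-0.062500, -0.187500), gamma' = (0.500000, -0.500000); Gamma_sss = 0.204381, Gamma_sst = 0.052816, Gamma_stt = 0.184787, Gamma_tss = -1.350827, Gamma_tst = -0.057458, Gamma_ttt = -0.033041
  tau = 0.875000: gamma = (0.005208, -0.265625), gamma' = (0.583333, -0.750000); Gamma_sss = 0.167130, Gamma_sst = 0.011175, Gamma_stt = 0.154623, Gamma_tss = -1.270115, Gamma_tst = 0.003224, Gamma_ttt = -0.010921
  tau = 1.000000: gamma = (0.083333, -0.375000), gamma' = (0.666667, -1.000000); Gamma_sss = 0.139120, Gamma_sst = -0.029697, Gamma_stt = 0.124694, Gamma_tss = -1.188182, Gamma_tst = 0.062002, Gamma_ttt = 0.007845
step 0: V^s = 1.0000, V^t = 0.5000
step 1: k1 = (-0.326995, 0.288255), k2 = (-0.289438, 0.347971), k3 = (-0.292017, 0.350157), k4 = (-0.238042, 0.395805); V <- V + (h/6)(k1 + 2k2 + 2k3 + k4): V^s = 0.9280, V^t = 0.5867
step 2: k1 = (-0.238044, 0.396098), k2 = (-0.176604, 0.433951), k3 = (-0.178040, 0.437608), k4 = (-0.115499, 0.474406); V <- V + (h/6)(k1 + 2k2 + 2k3 + k4): V^s = 0.8837, V^t = 0.6956
step 3: k1 = (-0.115500, 0.474489), k2 = (-0.058185, 0.516169), k3 = (-0.058680, 0.520388), k4 = (-0.011375, 0.572080); V <- V + (h/6)(k1 + 2k2 + 2k3 + k4): V^s = 0.8687, V^t = 0.8256
step 4: k1 = (-0.011356, 0.571849), k2 = (0.020897, 0.635626), k3 = (0.021410, 0.638542), k4 = (0.035333, 0.713548); V <- V + (h/6)(k1 + 2k2 + 2k3 + k4): V^s = 0.8732, V^t = 0.9853

Answer: V^s = 0.8732, V^t = 0.9853


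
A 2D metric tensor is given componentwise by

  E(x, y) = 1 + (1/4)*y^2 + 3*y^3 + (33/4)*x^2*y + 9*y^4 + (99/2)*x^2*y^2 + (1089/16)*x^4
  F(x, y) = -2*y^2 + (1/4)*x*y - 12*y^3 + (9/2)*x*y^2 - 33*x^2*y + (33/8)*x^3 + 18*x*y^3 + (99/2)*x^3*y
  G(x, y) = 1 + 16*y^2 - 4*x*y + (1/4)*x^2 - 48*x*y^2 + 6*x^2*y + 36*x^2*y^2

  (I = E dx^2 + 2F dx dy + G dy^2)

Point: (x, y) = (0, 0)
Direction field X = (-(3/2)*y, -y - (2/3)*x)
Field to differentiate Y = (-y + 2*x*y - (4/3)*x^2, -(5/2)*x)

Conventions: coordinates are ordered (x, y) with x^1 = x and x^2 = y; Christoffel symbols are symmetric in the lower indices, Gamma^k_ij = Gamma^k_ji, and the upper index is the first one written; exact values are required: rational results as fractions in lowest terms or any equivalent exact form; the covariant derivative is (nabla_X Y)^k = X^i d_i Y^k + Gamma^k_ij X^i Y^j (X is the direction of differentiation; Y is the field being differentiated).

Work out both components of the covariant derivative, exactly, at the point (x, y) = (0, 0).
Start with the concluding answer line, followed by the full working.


Answer: (nabla_X Y)^x = 0, (nabla_X Y)^y = 0

E = 1, F = 0, G = 1 at the point
E_x = 0, E_y = 0, F_x = 0, F_y = 0, G_x = 0, G_y = 0
EG - F^2 = 1;  g^inv = (1) * [[1, 0], [0, 1]]
first-kind symbols [ij,l] = (1/2)(d_i g_jl + d_j g_il - d_l g_ij): [xx,x] = E_x/2 = 0, [xx,y] = F_x - E_y/2 = 0, [xy,x] = E_y/2 = 0, [xy,y] = G_x/2 = 0, [yy,x] = F_y - G_x/2 = 0, [yy,y] = G_y/2 = 0
Gamma^x_ij = (G*[ij,x] - F*[ij,y])/(EG - F^2), Gamma^y_ij = (E*[ij,y] - F*[ij,x])/(EG - F^2)
Gamma_xxx = 0, Gamma_xxy = 0, Gamma_xyy = 0, Gamma_yxx = 0, Gamma_yxy = 0, Gamma_yyy = 0
X = (0, 0), Y = (0, 0) at the point


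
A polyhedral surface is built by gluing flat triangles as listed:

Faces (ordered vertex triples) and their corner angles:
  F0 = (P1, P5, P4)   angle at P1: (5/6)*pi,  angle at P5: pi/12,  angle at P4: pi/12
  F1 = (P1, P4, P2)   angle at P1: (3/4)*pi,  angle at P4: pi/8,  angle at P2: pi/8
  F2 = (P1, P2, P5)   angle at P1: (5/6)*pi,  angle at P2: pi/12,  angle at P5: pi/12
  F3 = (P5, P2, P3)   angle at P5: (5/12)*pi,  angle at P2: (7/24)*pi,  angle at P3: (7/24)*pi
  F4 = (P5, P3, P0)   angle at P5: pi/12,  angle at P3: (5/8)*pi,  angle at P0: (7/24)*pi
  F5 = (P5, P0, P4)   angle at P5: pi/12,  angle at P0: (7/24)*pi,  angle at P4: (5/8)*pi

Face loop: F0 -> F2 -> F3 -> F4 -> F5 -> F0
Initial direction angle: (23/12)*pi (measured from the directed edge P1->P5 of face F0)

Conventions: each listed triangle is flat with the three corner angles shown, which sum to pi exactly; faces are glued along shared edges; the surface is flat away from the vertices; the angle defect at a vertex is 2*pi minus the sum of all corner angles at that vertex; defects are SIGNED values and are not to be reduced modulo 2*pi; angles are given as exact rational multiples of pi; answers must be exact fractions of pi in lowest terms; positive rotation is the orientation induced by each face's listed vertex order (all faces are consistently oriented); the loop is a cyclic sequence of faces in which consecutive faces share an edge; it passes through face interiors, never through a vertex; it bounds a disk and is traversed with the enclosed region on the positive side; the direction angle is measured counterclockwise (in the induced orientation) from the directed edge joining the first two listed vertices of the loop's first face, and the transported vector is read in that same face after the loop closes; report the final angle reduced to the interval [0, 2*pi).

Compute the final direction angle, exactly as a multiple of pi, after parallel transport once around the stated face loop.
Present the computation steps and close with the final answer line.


enclosed vertex P5: corner angles sum to (3/4)*pi, defect = 2*pi - (3/4)*pi = (5/4)*pi
transport around the loop rotates by the sum of enclosed defects; add to the initial angle mod 2*pi
final angle = (23/12)*pi + (5/4)*pi = (7/6)*pi (mod 2*pi)

Answer: final direction angle = (7/6)*pi


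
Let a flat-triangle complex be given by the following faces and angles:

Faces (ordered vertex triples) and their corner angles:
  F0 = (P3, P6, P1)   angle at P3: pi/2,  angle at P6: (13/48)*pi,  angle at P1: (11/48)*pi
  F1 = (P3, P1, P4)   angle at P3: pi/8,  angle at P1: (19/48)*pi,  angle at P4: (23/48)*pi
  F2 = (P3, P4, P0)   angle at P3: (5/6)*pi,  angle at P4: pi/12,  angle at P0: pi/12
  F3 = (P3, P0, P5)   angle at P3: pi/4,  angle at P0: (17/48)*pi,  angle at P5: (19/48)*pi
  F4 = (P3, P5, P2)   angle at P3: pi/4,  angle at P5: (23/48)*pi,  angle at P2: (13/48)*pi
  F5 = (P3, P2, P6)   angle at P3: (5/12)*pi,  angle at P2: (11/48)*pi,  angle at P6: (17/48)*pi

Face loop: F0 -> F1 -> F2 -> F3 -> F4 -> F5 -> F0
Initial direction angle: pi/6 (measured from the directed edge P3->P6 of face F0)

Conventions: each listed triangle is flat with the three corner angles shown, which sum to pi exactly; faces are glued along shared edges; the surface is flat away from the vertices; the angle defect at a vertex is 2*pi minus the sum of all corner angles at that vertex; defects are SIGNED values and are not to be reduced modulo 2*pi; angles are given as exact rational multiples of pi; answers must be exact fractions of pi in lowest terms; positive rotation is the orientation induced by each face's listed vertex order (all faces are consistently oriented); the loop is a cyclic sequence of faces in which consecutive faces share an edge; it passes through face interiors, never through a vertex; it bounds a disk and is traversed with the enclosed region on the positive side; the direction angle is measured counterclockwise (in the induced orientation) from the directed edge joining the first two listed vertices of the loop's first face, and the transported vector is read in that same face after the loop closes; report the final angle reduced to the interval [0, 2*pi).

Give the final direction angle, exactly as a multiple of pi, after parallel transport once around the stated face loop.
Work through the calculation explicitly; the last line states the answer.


enclosed vertex P3: corner angles sum to (19/8)*pi, defect = 2*pi - (19/8)*pi = (-3/8)*pi
adding the enclosed defects to the starting angle (mod 2*pi, induced orientation) gives the holonomy
final angle = pi/6 - (3/8)*pi = (43/24)*pi (mod 2*pi)

Answer: final direction angle = (43/24)*pi


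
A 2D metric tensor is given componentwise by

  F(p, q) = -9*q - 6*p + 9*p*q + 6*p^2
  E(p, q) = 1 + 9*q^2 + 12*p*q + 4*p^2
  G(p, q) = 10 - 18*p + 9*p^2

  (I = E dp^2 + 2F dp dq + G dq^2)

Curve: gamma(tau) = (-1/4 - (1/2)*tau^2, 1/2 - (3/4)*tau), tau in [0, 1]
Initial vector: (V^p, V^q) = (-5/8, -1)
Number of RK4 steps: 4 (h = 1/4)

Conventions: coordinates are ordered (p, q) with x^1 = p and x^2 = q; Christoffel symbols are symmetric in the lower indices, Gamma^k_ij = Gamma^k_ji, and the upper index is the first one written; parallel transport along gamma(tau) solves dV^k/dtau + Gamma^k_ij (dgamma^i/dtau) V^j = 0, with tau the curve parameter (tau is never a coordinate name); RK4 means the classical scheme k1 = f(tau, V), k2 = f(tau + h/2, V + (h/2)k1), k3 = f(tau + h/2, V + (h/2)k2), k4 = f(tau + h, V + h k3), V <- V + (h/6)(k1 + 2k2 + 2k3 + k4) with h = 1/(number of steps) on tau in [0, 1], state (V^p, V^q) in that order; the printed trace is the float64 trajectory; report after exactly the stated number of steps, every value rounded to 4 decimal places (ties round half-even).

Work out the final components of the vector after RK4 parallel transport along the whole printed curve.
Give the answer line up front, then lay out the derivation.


Answer: V^p = -0.5590, V^q = -0.3834

gamma'(tau) = (-tau, -3/4); f(tau, V)^k = -Gamma^k_ij(gamma(tau)) gamma'^i(tau) V^j; h = 1/4; intermediate values shown to 6 dp
curve data and Christoffel symbols at the stage parameters:
  tau = 0.000000: gamma = (-0.250000, 0.500000), gamma' = (0.000000, -0.750000); Gamma_ppp = 0.124514, Gamma_ppq = 0.186770, Gamma_pqq = 0.000000, Gamma_qpp = -0.466926, Gamma_qpq = -0.700389, Gamma_qqq = 0.000000
  tau = 0.125000: gamma = (-0.257812, 0.406250), gamma' = (-0.125000, -0.750000); Gamma_ppp = 0.089381, Gamma_ppq = 0.134071, Gamma_pqq = 0.000000, Gamma_qpp = -0.479678, Gamma_qpq = -0.719517, Gamma_qqq = 0.000000
  tau = 0.250000: gamma = (-0.281250, 0.312500), gamma' = (-0.250000, -0.750000); Gamma_ppp = 0.047125, Gamma_ppq = 0.070688, Gamma_pqq = 0.000000, Gamma_qpp = -0.483034, Gamma_qpq = -0.724551, Gamma_qqq = 0.000000
  tau = 0.375000: gamma = (-0.320312, 0.218750), gamma' = (-0.375000, -0.750000); Gamma_ppp = 0.001872, Gamma_ppq = 0.002809, Gamma_pqq = 0.000000, Gamma_qpp = -0.474669, Gamma_qpq = -0.712003, Gamma_qqq = 0.000000
  tau = 0.500000: gamma = (-0.375000, 0.125000), gamma' = (-0.500000, -0.750000); Gamma_ppp = -0.041308, Gamma_ppq = -0.061962, Gamma_pqq = 0.000000, Gamma_qpp = -0.454389, Gamma_qpq = -0.681583, Gamma_qqq = 0.000000
  tau = 0.625000: gamma = (-0.445312, 0.031250), gamma' = (-0.625000, -0.750000); Gamma_ppp = -0.077990, Gamma_ppq = -0.116985, Gamma_pqq = 0.000000, Gamma_qpp = -0.424356, Gamma_qpq = -0.636534, Gamma_qqq = 0.000000
  tau = 0.750000: gamma = (-0.531250, -0.062500), gamma' = (-0.750000, -0.750000); Gamma_ppp = -0.105641, Gamma_ppq = -0.158462, Gamma_pqq = 0.000000, Gamma_qpp = -0.388231, Gamma_qpq = -0.582346, Gamma_qqq = 0.000000
  tau = 0.875000: gamma = (-0.632812, -0.156250), gamma' = (-0.875000, -0.750000); Gamma_ppp = -0.123872, Gamma_ppq = -0.185808, Gamma_pqq = 0.000000, Gamma_qpp = -0.349854, Gamma_qpq = -0.524781, Gamma_qqq = 0.000000
  tau = 1.000000: gamma = (-0.750000, -0.250000), gamma' = (-1.000000, -0.750000); Gamma_ppp = -0.133829, Gamma_ppq = -0.200743, Gamma_pqq = 0.000000, Gamma_qpp = -0.312268, Gamma_qpq = -0.468401, Gamma_qqq = 0.000000
step 0: V^p = -0.6250, V^q = -1.0000
step 1: k1 = (-0.087549, 0.328307), k2 = (-0.087123, 0.467559), k3 = (-0.086825, 0.465961), k4 = (-0.057518, 0.589561); V <- V + (h/6)(k1 + 2k2 + 2k3 + k4): V^p = -0.6455, V^q = -0.8840
step 2: k1 = (-0.057451, 0.588868), k2 = (-0.002687, 0.681105), k3 = (-0.002655, 0.673153), k4 = (0.065549, 0.721041); V <- V + (h/6)(k1 + 2k2 + 2k3 + k4): V^p = -0.6456, V^q = -0.7165
step 3: k1 = (0.065538, 0.720922), k2 = (0.132802, 0.722598), k3 = (0.131639, 0.716270), k4 = (0.185244, 0.680773); V <- V + (h/6)(k1 + 2k2 + 2k3 + k4): V^p = -0.6132, V^q = -0.5382
step 4: k1 = (0.185418, 0.681413), k2 = (0.219821, 0.620846), k3 = (0.219987, 0.621314), k4 = (0.235597, 0.549727); V <- V + (h/6)(k1 + 2k2 + 2k3 + k4): V^p = -0.5590, V^q = -0.3834


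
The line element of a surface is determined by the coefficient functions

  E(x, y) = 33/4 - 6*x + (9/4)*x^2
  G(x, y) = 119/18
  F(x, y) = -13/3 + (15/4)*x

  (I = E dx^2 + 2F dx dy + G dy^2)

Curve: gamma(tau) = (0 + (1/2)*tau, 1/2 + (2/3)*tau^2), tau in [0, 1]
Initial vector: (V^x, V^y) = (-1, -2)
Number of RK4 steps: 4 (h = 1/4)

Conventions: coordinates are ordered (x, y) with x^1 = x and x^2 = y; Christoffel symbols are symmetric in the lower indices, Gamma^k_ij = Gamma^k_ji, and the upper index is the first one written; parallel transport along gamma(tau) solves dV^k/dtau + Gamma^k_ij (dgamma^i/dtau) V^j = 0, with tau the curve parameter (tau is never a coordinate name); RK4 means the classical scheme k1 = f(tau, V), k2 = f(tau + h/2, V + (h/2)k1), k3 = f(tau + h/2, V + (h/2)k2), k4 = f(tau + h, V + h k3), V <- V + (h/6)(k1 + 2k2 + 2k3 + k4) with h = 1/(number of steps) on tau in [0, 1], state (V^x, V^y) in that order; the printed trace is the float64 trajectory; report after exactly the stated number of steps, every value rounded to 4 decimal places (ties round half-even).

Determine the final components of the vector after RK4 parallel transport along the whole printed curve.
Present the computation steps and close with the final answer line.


gamma'(tau) = (1/2, (4/3)*tau); f(tau, V)^k = -Gamma^k_ij(gamma(tau)) gamma'^i(tau) V^j; h = 1/4; intermediate values shown to 6 dp
curve data and Christoffel symbols at the stage parameters:
  tau = 0.000000: gamma = (0.000000, 0.500000), gamma' = (0.500000, 0.000000); Gamma_xxx = -0.100194, Gamma_xxy = 0.000000, Gamma_xyy = 0.000000, Gamma_yxx = 0.501553, Gamma_yxy = 0.000000, Gamma_yyy = 0.000000
  tau = 0.125000: gamma = (0.062500, 0.510417), gamma' = (0.500000, 0.166667); Gamma_xxx = -0.100018, Gamma_xxy = 0.000000, Gamma_xyy = 0.000000, Gamma_yxx = 0.505215, Gamma_yxy = 0.000000, Gamma_yyy = 0.000000
  tau = 0.250000: gamma = (0.125000, 0.541667), gamma' = (0.500000, 0.333333); Gamma_xxx = -0.099819, Gamma_xxy = 0.000000, Gamma_xyy = 0.000000, Gamma_yxx = 0.508877, Gamma_yxy = 0.000000, Gamma_yyy = 0.000000
  tau = 0.375000: gamma = (0.187500, 0.593750), gamma' = (0.500000, 0.500000); Gamma_xxx = -0.099597, Gamma_xxy = 0.000000, Gamma_xyy = 0.000000, Gamma_yxx = 0.512537, Gamma_yxy = 0.000000, Gamma_yyy = 0.000000
  tau = 0.500000: gamma = (0.250000, 0.666667), gamma' = (0.500000, 0.666667); Gamma_xxx = -0.099351, Gamma_xxy = 0.000000, Gamma_xyy = 0.000000, Gamma_yxx = 0.516195, Gamma_yxy = 0.000000, Gamma_yyy = 0.000000
  tau = 0.625000: gamma = (0.312500, 0.760417), gamma' = (0.500000, 0.833333); Gamma_xxx = -0.099079, Gamma_xxy = 0.000000, Gamma_xyy = 0.000000, Gamma_yxx = 0.519847, Gamma_yxy = 0.000000, Gamma_yyy = 0.000000
  tau = 0.750000: gamma = (0.375000, 0.875000), gamma' = (0.500000, 1.000000); Gamma_xxx = -0.098782, Gamma_xxy = 0.000000, Gamma_xyy = 0.000000, Gamma_yxx = 0.523491, Gamma_yxy = 0.000000, Gamma_yyy = 0.000000
  tau = 0.875000: gamma = (0.437500, 1.010417), gamma' = (0.500000, 1.166667); Gamma_xxx = -0.098459, Gamma_xxy = 0.000000, Gamma_xyy = 0.000000, Gamma_yxx = 0.527125, Gamma_yxy = 0.000000, Gamma_yyy = 0.000000
  tau = 1.000000: gamma = (0.500000, 1.166667), gamma' = (0.500000, 1.333333); Gamma_xxx = -0.098108, Gamma_xxy = 0.000000, Gamma_xyy = 0.000000, Gamma_yxx = 0.530746, Gamma_yxy = 0.000000, Gamma_yyy = 0.000000
step 0: V^x = -1.0000, V^y = -2.0000
step 1: k1 = (-0.050097, 0.250777), k2 = (-0.050322, 0.254189), k3 = (-0.050324, 0.254196), k4 = (-0.050538, 0.257639); V <- V + (h/6)(k1 + 2k2 + 2k3 + k4): V^x = -1.0126, V^y = -1.9365
step 2: k1 = (-0.050538, 0.257639), k2 = (-0.050740, 0.261112), k3 = (-0.050741, 0.261118), k4 = (-0.050930, 0.264618); V <- V + (h/6)(k1 + 2k2 + 2k3 + k4): V^x = -1.0253, V^y = -1.8712
step 3: k1 = (-0.050930, 0.264618), k2 = (-0.051107, 0.268145), k3 = (-0.051108, 0.268151), k4 = (-0.051270, 0.271703); V <- V + (h/6)(k1 + 2k2 + 2k3 + k4): V^x = -1.0380, V^y = -1.8041
step 4: k1 = (-0.051270, 0.271702), k2 = (-0.051418, 0.275278), k3 = (-0.051418, 0.275282), k4 = (-0.051550, 0.278879); V <- V + (h/6)(k1 + 2k2 + 2k3 + k4): V^x = -1.0509, V^y = -1.7353

Answer: V^x = -1.0509, V^y = -1.7353


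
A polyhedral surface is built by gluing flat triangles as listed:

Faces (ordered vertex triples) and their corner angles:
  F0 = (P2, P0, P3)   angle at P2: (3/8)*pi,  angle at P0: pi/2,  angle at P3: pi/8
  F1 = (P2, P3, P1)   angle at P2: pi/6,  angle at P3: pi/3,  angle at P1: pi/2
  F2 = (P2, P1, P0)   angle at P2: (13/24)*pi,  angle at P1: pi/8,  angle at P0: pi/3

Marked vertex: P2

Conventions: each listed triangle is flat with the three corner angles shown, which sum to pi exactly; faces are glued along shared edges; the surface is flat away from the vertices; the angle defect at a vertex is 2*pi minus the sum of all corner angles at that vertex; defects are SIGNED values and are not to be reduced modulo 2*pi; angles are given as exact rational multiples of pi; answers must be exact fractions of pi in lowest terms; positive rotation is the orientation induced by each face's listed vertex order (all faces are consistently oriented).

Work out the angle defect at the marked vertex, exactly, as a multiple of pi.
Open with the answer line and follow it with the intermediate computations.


Answer: defect(P2) = (11/12)*pi

Sum of corner angles at P2: (13/12)*pi
defect = 2*pi - (13/12)*pi


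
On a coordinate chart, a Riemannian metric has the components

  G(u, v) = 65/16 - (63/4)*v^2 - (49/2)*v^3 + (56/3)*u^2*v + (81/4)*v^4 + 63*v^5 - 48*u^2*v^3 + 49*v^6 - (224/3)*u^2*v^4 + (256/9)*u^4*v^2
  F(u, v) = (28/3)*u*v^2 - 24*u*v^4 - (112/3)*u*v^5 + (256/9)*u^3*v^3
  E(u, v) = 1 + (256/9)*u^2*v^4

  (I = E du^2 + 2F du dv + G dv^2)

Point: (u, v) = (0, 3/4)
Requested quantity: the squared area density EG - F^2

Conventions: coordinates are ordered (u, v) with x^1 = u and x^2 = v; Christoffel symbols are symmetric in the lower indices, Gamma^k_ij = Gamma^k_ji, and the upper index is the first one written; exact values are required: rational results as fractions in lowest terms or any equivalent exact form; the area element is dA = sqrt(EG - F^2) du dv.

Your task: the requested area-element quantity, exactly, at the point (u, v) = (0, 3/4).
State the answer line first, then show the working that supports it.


Answer: EG - F^2 = 61217/4096

E = 1, F = 0, G = 61217/4096; EG - F^2 = 61217/4096


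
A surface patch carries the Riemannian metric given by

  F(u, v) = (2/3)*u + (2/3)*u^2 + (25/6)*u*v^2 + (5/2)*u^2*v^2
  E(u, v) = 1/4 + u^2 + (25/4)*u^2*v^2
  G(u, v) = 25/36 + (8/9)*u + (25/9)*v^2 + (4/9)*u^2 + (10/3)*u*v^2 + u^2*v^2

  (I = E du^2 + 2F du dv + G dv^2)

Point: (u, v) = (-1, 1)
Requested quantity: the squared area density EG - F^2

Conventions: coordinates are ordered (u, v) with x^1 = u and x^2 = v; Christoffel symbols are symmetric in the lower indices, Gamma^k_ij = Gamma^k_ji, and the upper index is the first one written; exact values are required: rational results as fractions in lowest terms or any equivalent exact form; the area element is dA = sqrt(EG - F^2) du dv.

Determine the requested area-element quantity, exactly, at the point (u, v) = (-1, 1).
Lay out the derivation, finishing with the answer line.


E = 15/2, F = -5/3, G = 25/36; EG - F^2 = 175/72

Answer: EG - F^2 = 175/72


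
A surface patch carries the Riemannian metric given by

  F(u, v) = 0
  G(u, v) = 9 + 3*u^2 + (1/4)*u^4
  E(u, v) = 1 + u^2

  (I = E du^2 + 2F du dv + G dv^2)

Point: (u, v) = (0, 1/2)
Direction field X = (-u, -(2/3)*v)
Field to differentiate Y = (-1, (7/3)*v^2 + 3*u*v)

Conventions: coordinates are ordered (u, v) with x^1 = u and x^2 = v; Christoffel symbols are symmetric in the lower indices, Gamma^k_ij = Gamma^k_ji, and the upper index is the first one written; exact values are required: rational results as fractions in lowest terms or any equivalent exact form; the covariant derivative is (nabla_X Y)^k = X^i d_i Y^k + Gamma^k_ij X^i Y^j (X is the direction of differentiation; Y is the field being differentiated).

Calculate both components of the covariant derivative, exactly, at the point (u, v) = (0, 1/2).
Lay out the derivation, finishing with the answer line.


E = 1, F = 0, G = 9 at the point
E_u = 0, E_v = 0, F_u = 0, F_v = 0, G_u = 0, G_v = 0
EG - F^2 = 9;  g^inv = (1/9) * [[9, 0], [0, 1]]
first-kind symbols [ij,l] = (1/2)(d_i g_jl + d_j g_il - d_l g_ij): [uu,u] = E_u/2 = 0, [uu,v] = F_u - E_v/2 = 0, [uv,u] = E_v/2 = 0, [uv,v] = G_u/2 = 0, [vv,u] = F_v - G_u/2 = 0, [vv,v] = G_v/2 = 0
Gamma^u_ij = (G*[ij,u] - F*[ij,v])/(EG - F^2), Gamma^v_ij = (E*[ij,v] - F*[ij,u])/(EG - F^2)
Gamma_uuu = 0, Gamma_uuv = 0, Gamma_uvv = 0, Gamma_vuu = 0, Gamma_vuv = 0, Gamma_vvv = 0
X = (0, -1/3), Y = (-1, 7/12) at the point

Answer: (nabla_X Y)^u = 0, (nabla_X Y)^v = -7/9


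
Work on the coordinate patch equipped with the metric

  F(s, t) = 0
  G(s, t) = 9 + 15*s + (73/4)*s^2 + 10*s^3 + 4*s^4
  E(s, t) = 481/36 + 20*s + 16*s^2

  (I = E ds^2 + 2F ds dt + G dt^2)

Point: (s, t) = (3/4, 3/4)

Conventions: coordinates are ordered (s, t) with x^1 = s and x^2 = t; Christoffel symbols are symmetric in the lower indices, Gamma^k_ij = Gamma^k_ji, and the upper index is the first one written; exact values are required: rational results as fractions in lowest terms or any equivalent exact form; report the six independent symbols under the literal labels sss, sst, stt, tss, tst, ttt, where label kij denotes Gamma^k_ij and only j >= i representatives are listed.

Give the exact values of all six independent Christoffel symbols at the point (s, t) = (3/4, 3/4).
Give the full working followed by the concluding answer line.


E = 1345/36, F = 0, G = 36 at the point
E_s = 44, E_t = 0, F_s = 0, F_t = 0, G_s = 66, G_t = 0
EG - F^2 = 1345;  g^inv = (1/1345) * [[36, 0], [0, 1345/36]]
first-kind symbols [ij,l] = (1/2)(d_i g_jl + d_j g_il - d_l g_ij): [ss,s] = E_s/2 = 22, [ss,t] = F_s - E_t/2 = 0, [st,s] = E_t/2 = 0, [st,t] = G_s/2 = 33, [tt,s] = F_t - G_s/2 = -33, [tt,t] = G_t/2 = 0
Gamma^s_ij = (G*[ij,s] - F*[ij,t])/(EG - F^2), Gamma^t_ij = (E*[ij,t] - F*[ij,s])/(EG - F^2)

Answer: Gamma_sss = 792/1345, Gamma_sst = 0, Gamma_stt = -1188/1345, Gamma_tss = 0, Gamma_tst = 11/12, Gamma_ttt = 0


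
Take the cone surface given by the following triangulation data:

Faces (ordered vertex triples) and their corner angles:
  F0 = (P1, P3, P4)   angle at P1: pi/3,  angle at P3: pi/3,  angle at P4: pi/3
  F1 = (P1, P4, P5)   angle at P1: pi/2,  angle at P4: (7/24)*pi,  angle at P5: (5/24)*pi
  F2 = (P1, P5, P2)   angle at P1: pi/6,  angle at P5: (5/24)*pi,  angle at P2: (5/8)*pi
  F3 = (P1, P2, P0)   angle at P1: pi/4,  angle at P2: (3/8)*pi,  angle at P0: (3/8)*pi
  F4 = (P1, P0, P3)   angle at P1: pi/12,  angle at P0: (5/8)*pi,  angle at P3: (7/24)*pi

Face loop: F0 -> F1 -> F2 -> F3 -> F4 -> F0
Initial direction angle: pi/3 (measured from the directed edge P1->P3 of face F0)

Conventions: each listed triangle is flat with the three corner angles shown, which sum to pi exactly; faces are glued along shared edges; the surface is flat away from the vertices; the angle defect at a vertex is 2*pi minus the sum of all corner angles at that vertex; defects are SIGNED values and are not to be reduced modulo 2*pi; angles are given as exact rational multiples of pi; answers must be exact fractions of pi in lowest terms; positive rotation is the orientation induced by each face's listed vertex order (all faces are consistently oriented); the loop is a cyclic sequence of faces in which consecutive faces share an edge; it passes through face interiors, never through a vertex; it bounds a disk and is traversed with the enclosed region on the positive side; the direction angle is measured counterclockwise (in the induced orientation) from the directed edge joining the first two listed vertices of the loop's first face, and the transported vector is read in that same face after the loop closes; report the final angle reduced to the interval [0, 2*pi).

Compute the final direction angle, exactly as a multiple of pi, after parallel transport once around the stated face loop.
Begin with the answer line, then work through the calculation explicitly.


Answer: final direction angle = pi

enclosed vertex P1: corner angles sum to (4/3)*pi, defect = 2*pi - (4/3)*pi = (2/3)*pi
the rotation equals the total enclosed defect, so the final angle is initial + defects (mod 2*pi)
final angle = pi/3 + (2/3)*pi = pi (mod 2*pi)


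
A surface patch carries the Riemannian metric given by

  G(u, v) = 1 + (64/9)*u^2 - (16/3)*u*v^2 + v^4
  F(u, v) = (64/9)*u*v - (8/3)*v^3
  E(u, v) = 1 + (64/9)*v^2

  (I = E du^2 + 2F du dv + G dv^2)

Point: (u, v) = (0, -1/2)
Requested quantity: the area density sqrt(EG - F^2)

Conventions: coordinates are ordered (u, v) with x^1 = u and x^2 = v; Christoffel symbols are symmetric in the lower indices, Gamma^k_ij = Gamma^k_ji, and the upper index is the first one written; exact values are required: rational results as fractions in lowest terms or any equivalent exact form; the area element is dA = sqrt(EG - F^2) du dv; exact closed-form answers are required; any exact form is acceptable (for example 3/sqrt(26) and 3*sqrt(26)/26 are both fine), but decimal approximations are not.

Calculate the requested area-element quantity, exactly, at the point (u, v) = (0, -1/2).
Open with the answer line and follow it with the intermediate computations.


Answer: sqrt(EG - F^2) = sqrt(409)/12

E = 25/9, F = 1/3, G = 17/16; EG - F^2 = 409/144


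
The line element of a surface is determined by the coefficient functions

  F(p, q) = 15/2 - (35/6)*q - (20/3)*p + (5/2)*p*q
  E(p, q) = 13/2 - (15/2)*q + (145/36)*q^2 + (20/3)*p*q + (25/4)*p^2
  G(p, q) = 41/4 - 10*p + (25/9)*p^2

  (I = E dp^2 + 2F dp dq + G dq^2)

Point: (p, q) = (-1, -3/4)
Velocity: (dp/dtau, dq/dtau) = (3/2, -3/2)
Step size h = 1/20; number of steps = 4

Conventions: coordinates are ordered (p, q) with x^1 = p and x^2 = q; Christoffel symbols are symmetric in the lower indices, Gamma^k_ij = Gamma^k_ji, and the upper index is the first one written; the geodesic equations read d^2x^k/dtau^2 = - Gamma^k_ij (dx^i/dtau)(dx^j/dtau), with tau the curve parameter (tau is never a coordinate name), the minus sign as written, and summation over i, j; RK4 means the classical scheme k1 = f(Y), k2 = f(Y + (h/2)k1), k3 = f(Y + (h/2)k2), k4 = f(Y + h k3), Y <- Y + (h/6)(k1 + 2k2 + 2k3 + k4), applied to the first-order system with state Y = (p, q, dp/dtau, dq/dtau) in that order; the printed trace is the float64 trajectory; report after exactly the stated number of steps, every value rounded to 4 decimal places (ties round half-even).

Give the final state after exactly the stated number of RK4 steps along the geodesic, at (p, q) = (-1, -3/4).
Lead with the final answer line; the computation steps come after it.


Answer: p = -0.6703, q = -1.1205, dp/dtau = 1.8219, dq/dtau = -2.2968

f(Y) = (dp/dtau, dq/dtau, -Gamma^p_ij Y'^i Y'^j, -Gamma^q_ij Y'^i Y'^j) with the Gammas evaluated at the stage position; h = 0.050000; intermediate values shown to 6 dp
step 0: p = -1.0000, q = -0.7500, dp/dtau = 1.5000, dq/dtau = -1.5000
step 1:
  k1: at (p, q) = (-1.000000, -0.750000), (dp/dtau, dq/dtau) = (1.500000, -1.500000); Gamma_ppp = -1.344387, Gamma_ppq = -0.425562, Gamma_pqq = -0.073691, Gamma_qpp = 1.259800, Gamma_qpq = 0.039551, Gamma_qqq = 0.065335; k1 = (1.500000, -1.500000, 1.275648, -2.803575)
  k2: at (p, q) = (-0.962500, -0.787500), (dp/dtau, dq/dtau) = (1.531891, -1.570089); Gamma_ppp = -1.388994, Gamma_ppq = -0.438251, Gamma_pqq = -0.078618, Gamma_qpp = 1.329171, Gamma_qpq = 0.056532, Gamma_qqq = 0.071463; k2 = (1.531891, -1.570089, 1.345181, -3.023381)
  k3: at (p, q) = (-0.961703, -0.789252), (dp/dtau, dq/dtau) = (1.533630, -1.575585); Gamma_ppp = -1.389697, Gamma_ppq = -0.438384, Gamma_pqq = -0.078672, Gamma_qpp = 1.331004, Gamma_qpq = 0.056930, Gamma_qqq = 0.071578; k3 = (1.533630, -1.575585, 1.345308, -3.033110)
  k4: at (p, q) = (-0.923319, -0.828779), (dp/dtau, dq/dtau) = (1.567265, -1.651655); Gamma_ppp = -1.437912, Gamma_ppq = -0.452165, Gamma_pqq = -0.084073, Gamma_qpp = 1.407929, Gamma_qpq = 0.076004, Gamma_qqq = 0.078501; k4 = (1.567265, -1.651655, 1.420389, -3.278991)
  Y <- Y + (h/6)(k1 + 2k2 + 2k3 + k4): p = -0.9233, q = -0.8287, dp/dtau = 1.5673, dq/dtau = -1.6516
step 2:
  k1: at (p, q) = (-0.923347, -0.828692), (dp/dtau, dq/dtau) = (1.567308, -1.651630); Gamma_ppp = -1.437892, Gamma_ppq = -0.452164, Gamma_pqq = -0.084073, Gamma_qpp = 1.407851, Gamma_qpq = 0.075988, Gamma_qqq = 0.078497; k1 = (1.567308, -1.651630, 1.420505, -3.279048)
  k2: at (p, q) = (-0.884165, -0.869982), (dp/dtau, dq/dtau) = (1.602821, -1.733606); Gamma_ppp = -1.490008, Gamma_ppq = -0.467165, Gamma_pqq = -0.090003, Gamma_qpp = 1.492931, Gamma_qpq = 0.097378, Gamma_qqq = 0.086317; k2 = (1.602821, -1.733606, 1.502194, -3.553647)
  k3: at (p, q) = (-0.883277, -0.872032), (dp/dtau, dq/dtau) = (1.604863, -1.740471); Gamma_ppp = -1.490870, Gamma_ppq = -0.467327, Gamma_pqq = -0.090067, Gamma_qpp = 1.495302, Gamma_qpq = 0.097901, Gamma_qqq = 0.086468; k3 = (1.604863, -1.740471, 1.502003, -3.566295)
  k4: at (p, q) = (-0.843104, -0.915715), (dp/dtau, dq/dtau) = (1.642409, -1.829944); Gamma_ppp = -1.547527, Gamma_ppq = -0.483735, Gamma_pqq = -0.096601, Gamma_qpp = 1.590400, Gamma_qpq = 0.122127, Gamma_qqq = 0.095371; k4 = (1.642409, -1.829944, 1.590208, -3.875377)
  Y <- Y + (h/6)(k1 + 2k2 + 2k3 + k4): p = -0.8431, q = -0.9156, dp/dtau = 1.6425, dq/dtau = -1.8299
step 3:
  k1: at (p, q) = (-0.843138, -0.915606), (dp/dtau, dq/dtau) = (1.642468, -1.829915); Gamma_ppp = -1.547502, Gamma_ppq = -0.483733, Gamma_pqq = -0.096601, Gamma_qpp = 1.590292, Gamma_qpq = 0.122104, Gamma_qqq = 0.095366; k1 = (1.642468, -1.829915, 1.590379, -3.875484)
  k2: at (p, q) = (-0.802077, -0.961354), (dp/dtau, dq/dtau) = (1.682227, -1.926803); Gamma_ppp = -1.609101, Gamma_ppq = -0.501725, Gamma_pqq = -0.103816, Gamma_qpp = 1.696279, Gamma_qpq = 0.149495, Gamma_qqq = 0.105498; k2 = (1.682227, -1.926803, 1.686502, -4.222825)
  k3: at (p, q) = (-0.801083, -0.963776), (dp/dtau, dq/dtau) = (1.684630, -1.935486); Gamma_ppp = -1.610169, Gamma_ppq = -0.501925, Gamma_pqq = -0.103891, Gamma_qpp = 1.699400, Gamma_qpq = 0.150194, Gamma_qqq = 0.105701; k3 = (1.684630, -1.935486, 1.685678, -4.239393)
  k4: at (p, q) = (-0.758907, -1.012380), (dp/dtau, dq/dtau) = (1.726752, -2.041885); Gamma_ppp = -1.677555, Gamma_ppq = -0.521754, Gamma_pqq = -0.111884, Gamma_qpp = 1.818922, Gamma_qpq = 0.181504, Gamma_qqq = 0.117333; k4 = (1.726752, -2.041885, 1.789167, -4.632720)
  Y <- Y + (h/6)(k1 + 2k2 + 2k3 + k4): p = -0.7589, q = -1.0122, dp/dtau = 1.7268, dq/dtau = -2.0419
step 4:
  k1: at (p, q) = (-0.758947, -1.012243), (dp/dtau, dq/dtau) = (1.726834, -2.041854); Gamma_ppp = -1.677524, Gamma_ppq = -0.521753, Gamma_pqq = -0.111884, Gamma_qpp = 1.818771, Gamma_qpq = 0.181473, Gamma_qqq = 0.117326; k1 = (1.726834, -2.041854, 1.789423, -4.632917)
  k2: at (p, q) = (-0.715776, -1.063289), (dp/dtau, dq/dtau) = (1.771569, -2.157677); Gamma_ppp = -1.751246, Gamma_ppq = -0.543671, Gamma_pqq = -0.120761, Gamma_qpp = 1.953115, Gamma_qpq = 0.217204, Gamma_qqq = 0.130677; k2 = (1.771569, -2.157677, 1.902087, -5.077632)
  k3: at (p, q) = (-0.714658, -1.066184), (dp/dtau, dq/dtau) = (1.774386, -2.168795); Gamma_ppp = -1.752580, Gamma_ppq = -0.543918, Gamma_pqq = -0.120846, Gamma_qpp = 1.957303, Gamma_qpq = 0.218153, Gamma_qqq = 0.130951; k3 = (1.774386, -2.168795, 1.900022, -5.099383)
  k4: at (p, q) = (-0.670228, -1.120682), (dp/dtau, dq/dtau) = (1.821835, -2.296823); Gamma_ppp = -1.833754, Gamma_ppq = -0.568270, Gamma_pqq = -0.130731, Gamma_qpp = 2.110294, Gamma_qpq = 0.259419, Gamma_qqq = 0.146413; k4 = (1.821835, -2.296823, 2.020267, -5.605579)
  Y <- Y + (h/6)(k1 + 2k2 + 2k3 + k4): p = -0.6703, q = -1.1205, dp/dtau = 1.8219, dq/dtau = -2.2968
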